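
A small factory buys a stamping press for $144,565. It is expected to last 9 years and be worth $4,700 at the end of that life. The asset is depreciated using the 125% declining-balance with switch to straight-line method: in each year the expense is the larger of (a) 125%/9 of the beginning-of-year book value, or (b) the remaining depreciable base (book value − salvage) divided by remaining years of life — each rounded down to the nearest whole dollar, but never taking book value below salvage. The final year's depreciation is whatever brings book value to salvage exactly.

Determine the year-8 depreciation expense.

$14,602

Depreciable base = $144,565 − $4,700 = $139,865.
Year 1: DB = ⌊$144,565 × 125%/9⌋ = $20,078; SL = ⌊$139,865/9⌋ = $15,540 → take DB $20,078. Book value $124,487.
Year 2: DB = ⌊$124,487 × 125%/9⌋ = $17,289; SL = ⌊$119,787/8⌋ = $14,973 → take DB $17,289. Book value $107,198.
Year 3: DB = ⌊$107,198 × 125%/9⌋ = $14,888; SL = ⌊$102,498/7⌋ = $14,642 → take DB $14,888. Book value $92,310.
Year 4: DB = ⌊$92,310 × 125%/9⌋ = $12,820; SL = ⌊$87,610/6⌋ = $14,601 → take SL $14,601. Book value $77,709.
Year 5: DB = ⌊$77,709 × 125%/9⌋ = $10,792; SL = ⌊$73,009/5⌋ = $14,601 → take SL $14,601. Book value $63,108.
Year 6: DB = ⌊$63,108 × 125%/9⌋ = $8,765; SL = ⌊$58,408/4⌋ = $14,602 → take SL $14,602. Book value $48,506.
Year 7: DB = ⌊$48,506 × 125%/9⌋ = $6,736; SL = ⌊$43,806/3⌋ = $14,602 → take SL $14,602. Book value $33,904.
Year 8: DB = ⌊$33,904 × 125%/9⌋ = $4,708; SL = ⌊$29,204/2⌋ = $14,602 → take SL $14,602. Book value $19,302.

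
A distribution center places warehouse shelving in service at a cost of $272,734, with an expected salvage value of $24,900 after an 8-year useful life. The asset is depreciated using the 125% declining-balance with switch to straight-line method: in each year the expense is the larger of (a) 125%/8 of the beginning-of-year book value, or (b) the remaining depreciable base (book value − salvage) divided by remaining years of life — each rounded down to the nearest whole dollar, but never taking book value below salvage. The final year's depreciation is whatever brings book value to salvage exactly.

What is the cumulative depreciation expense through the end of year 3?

Depreciable base = $272,734 − $24,900 = $247,834.
Year 1: DB = ⌊$272,734 × 125%/8⌋ = $42,614; SL = ⌊$247,834/8⌋ = $30,979 → take DB $42,614. Book value $230,120.
Year 2: DB = ⌊$230,120 × 125%/8⌋ = $35,956; SL = ⌊$205,220/7⌋ = $29,317 → take DB $35,956. Book value $194,164.
Year 3: DB = ⌊$194,164 × 125%/8⌋ = $30,338; SL = ⌊$169,264/6⌋ = $28,210 → take DB $30,338. Book value $163,826.
Accumulated through year 3 = $272,734 − $163,826 = $108,908.

$108,908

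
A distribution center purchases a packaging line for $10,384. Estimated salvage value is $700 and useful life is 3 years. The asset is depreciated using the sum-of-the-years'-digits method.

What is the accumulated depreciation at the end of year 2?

Depreciable base = $10,384 − $700 = $9,684.
Sum of the years' digits = 3+2+1 = 6.
Year 1: $9,684 × 3/6 = $4,842. Book value $5,542.
Year 2: $9,684 × 2/6 = $3,228. Book value $2,314.
Accumulated through year 2 = $10,384 − $2,314 = $8,070.

$8,070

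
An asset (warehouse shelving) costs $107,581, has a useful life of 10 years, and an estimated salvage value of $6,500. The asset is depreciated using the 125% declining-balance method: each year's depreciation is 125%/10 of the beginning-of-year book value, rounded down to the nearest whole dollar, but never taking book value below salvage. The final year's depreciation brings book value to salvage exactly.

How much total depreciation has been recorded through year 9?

Depreciable base = $107,581 − $6,500 = $101,081.
Year 1: ⌊$107,581 × 125%/10⌋ = $13,447. Book value $94,134.
Year 2: ⌊$94,134 × 125%/10⌋ = $11,766. Book value $82,368.
Year 3: ⌊$82,368 × 125%/10⌋ = $10,296. Book value $72,072.
Year 4: ⌊$72,072 × 125%/10⌋ = $9,009. Book value $63,063.
Year 5: ⌊$63,063 × 125%/10⌋ = $7,882. Book value $55,181.
Year 6: ⌊$55,181 × 125%/10⌋ = $6,897. Book value $48,284.
Year 7: ⌊$48,284 × 125%/10⌋ = $6,035. Book value $42,249.
Year 8: ⌊$42,249 × 125%/10⌋ = $5,281. Book value $36,968.
Year 9: ⌊$36,968 × 125%/10⌋ = $4,621. Book value $32,347.
Accumulated through year 9 = $107,581 − $32,347 = $75,234.

$75,234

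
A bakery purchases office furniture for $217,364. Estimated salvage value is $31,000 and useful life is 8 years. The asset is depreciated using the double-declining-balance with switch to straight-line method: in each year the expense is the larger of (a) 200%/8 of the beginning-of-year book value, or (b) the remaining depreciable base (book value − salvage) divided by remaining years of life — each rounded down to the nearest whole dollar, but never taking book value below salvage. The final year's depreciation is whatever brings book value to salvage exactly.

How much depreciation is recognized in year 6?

$12,895

Depreciable base = $217,364 − $31,000 = $186,364.
Year 1: DB = ⌊$217,364 × 200%/8⌋ = $54,341; SL = ⌊$186,364/8⌋ = $23,295 → take DB $54,341. Book value $163,023.
Year 2: DB = ⌊$163,023 × 200%/8⌋ = $40,755; SL = ⌊$132,023/7⌋ = $18,860 → take DB $40,755. Book value $122,268.
Year 3: DB = ⌊$122,268 × 200%/8⌋ = $30,567; SL = ⌊$91,268/6⌋ = $15,211 → take DB $30,567. Book value $91,701.
Year 4: DB = ⌊$91,701 × 200%/8⌋ = $22,925; SL = ⌊$60,701/5⌋ = $12,140 → take DB $22,925. Book value $68,776.
Year 5: DB = ⌊$68,776 × 200%/8⌋ = $17,194; SL = ⌊$37,776/4⌋ = $9,444 → take DB $17,194. Book value $51,582.
Year 6: DB = ⌊$51,582 × 200%/8⌋ = $12,895; SL = ⌊$20,582/3⌋ = $6,860 → take DB $12,895. Book value $38,687.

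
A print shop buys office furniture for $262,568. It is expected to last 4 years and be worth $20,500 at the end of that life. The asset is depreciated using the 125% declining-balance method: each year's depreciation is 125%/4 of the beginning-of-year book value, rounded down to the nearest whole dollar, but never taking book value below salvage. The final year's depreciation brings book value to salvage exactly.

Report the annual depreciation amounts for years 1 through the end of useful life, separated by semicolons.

$82,052; $56,411; $38,782; $64,823

Depreciable base = $262,568 − $20,500 = $242,068.
Year 1: ⌊$262,568 × 125%/4⌋ = $82,052. Book value $180,516.
Year 2: ⌊$180,516 × 125%/4⌋ = $56,411. Book value $124,105.
Year 3: ⌊$124,105 × 125%/4⌋ = $38,782. Book value $85,323.
Year 4 (final): $85,323 − $20,500 = $64,823. Book value $20,500.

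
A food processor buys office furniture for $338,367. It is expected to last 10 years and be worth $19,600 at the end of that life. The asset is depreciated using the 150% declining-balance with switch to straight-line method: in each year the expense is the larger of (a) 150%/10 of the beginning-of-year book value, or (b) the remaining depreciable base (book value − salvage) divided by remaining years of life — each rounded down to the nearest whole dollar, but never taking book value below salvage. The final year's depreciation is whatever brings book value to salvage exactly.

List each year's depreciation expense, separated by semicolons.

$50,755; $43,141; $36,670; $31,170; $26,494; $26,107; $26,107; $26,107; $26,108; $26,108

Depreciable base = $338,367 − $19,600 = $318,767.
Year 1: DB = ⌊$338,367 × 150%/10⌋ = $50,755; SL = ⌊$318,767/10⌋ = $31,876 → take DB $50,755. Book value $287,612.
Year 2: DB = ⌊$287,612 × 150%/10⌋ = $43,141; SL = ⌊$268,012/9⌋ = $29,779 → take DB $43,141. Book value $244,471.
Year 3: DB = ⌊$244,471 × 150%/10⌋ = $36,670; SL = ⌊$224,871/8⌋ = $28,108 → take DB $36,670. Book value $207,801.
Year 4: DB = ⌊$207,801 × 150%/10⌋ = $31,170; SL = ⌊$188,201/7⌋ = $26,885 → take DB $31,170. Book value $176,631.
Year 5: DB = ⌊$176,631 × 150%/10⌋ = $26,494; SL = ⌊$157,031/6⌋ = $26,171 → take DB $26,494. Book value $150,137.
Year 6: DB = ⌊$150,137 × 150%/10⌋ = $22,520; SL = ⌊$130,537/5⌋ = $26,107 → take SL $26,107. Book value $124,030.
Year 7: DB = ⌊$124,030 × 150%/10⌋ = $18,604; SL = ⌊$104,430/4⌋ = $26,107 → take SL $26,107. Book value $97,923.
Year 8: DB = ⌊$97,923 × 150%/10⌋ = $14,688; SL = ⌊$78,323/3⌋ = $26,107 → take SL $26,107. Book value $71,816.
Year 9: DB = ⌊$71,816 × 150%/10⌋ = $10,772; SL = ⌊$52,216/2⌋ = $26,108 → take SL $26,108. Book value $45,708.
Year 10 (final): $45,708 − $19,600 = $26,108. Book value $19,600.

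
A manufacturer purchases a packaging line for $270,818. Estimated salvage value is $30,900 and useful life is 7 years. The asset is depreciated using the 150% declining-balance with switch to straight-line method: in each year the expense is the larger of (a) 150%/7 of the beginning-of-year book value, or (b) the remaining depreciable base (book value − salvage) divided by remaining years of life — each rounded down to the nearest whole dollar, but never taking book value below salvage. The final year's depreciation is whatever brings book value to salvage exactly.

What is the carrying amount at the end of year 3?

Depreciable base = $270,818 − $30,900 = $239,918.
Year 1: DB = ⌊$270,818 × 150%/7⌋ = $58,032; SL = ⌊$239,918/7⌋ = $34,274 → take DB $58,032. Book value $212,786.
Year 2: DB = ⌊$212,786 × 150%/7⌋ = $45,597; SL = ⌊$181,886/6⌋ = $30,314 → take DB $45,597. Book value $167,189.
Year 3: DB = ⌊$167,189 × 150%/7⌋ = $35,826; SL = ⌊$136,289/5⌋ = $27,257 → take DB $35,826. Book value $131,363.

$131,363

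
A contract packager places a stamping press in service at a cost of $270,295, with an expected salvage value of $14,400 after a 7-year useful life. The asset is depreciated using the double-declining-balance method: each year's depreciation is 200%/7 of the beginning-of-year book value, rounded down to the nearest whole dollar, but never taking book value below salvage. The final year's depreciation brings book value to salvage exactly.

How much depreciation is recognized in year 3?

Depreciable base = $270,295 − $14,400 = $255,895.
Year 1: ⌊$270,295 × 200%/7⌋ = $77,227. Book value $193,068.
Year 2: ⌊$193,068 × 200%/7⌋ = $55,162. Book value $137,906.
Year 3: ⌊$137,906 × 200%/7⌋ = $39,401. Book value $98,505.

$39,401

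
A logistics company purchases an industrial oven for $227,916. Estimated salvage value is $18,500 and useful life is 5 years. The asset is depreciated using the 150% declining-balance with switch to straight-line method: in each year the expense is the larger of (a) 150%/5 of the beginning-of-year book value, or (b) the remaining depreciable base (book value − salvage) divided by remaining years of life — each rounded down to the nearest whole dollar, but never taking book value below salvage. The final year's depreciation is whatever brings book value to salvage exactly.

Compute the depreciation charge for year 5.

Depreciable base = $227,916 − $18,500 = $209,416.
Year 1: DB = ⌊$227,916 × 150%/5⌋ = $68,374; SL = ⌊$209,416/5⌋ = $41,883 → take DB $68,374. Book value $159,542.
Year 2: DB = ⌊$159,542 × 150%/5⌋ = $47,862; SL = ⌊$141,042/4⌋ = $35,260 → take DB $47,862. Book value $111,680.
Year 3: DB = ⌊$111,680 × 150%/5⌋ = $33,504; SL = ⌊$93,180/3⌋ = $31,060 → take DB $33,504. Book value $78,176.
Year 4: DB = ⌊$78,176 × 150%/5⌋ = $23,452; SL = ⌊$59,676/2⌋ = $29,838 → take SL $29,838. Book value $48,338.
Year 5 (final): $48,338 − $18,500 = $29,838. Book value $18,500.

$29,838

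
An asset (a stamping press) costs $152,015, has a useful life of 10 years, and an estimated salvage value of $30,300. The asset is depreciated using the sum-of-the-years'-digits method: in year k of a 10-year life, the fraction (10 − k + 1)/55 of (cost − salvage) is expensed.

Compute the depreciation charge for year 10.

$2,213

Depreciable base = $152,015 − $30,300 = $121,715.
Sum of the years' digits = 10+9+8+7+6+5+4+3+2+1 = 55.
Year 1: $121,715 × 10/55 = $22,130. Book value $129,885.
Year 2: $121,715 × 9/55 = $19,917. Book value $109,968.
Year 3: $121,715 × 8/55 = $17,704. Book value $92,264.
Year 4: $121,715 × 7/55 = $15,491. Book value $76,773.
Year 5: $121,715 × 6/55 = $13,278. Book value $63,495.
Year 6: $121,715 × 5/55 = $11,065. Book value $52,430.
Year 7: $121,715 × 4/55 = $8,852. Book value $43,578.
Year 8: $121,715 × 3/55 = $6,639. Book value $36,939.
Year 9: $121,715 × 2/55 = $4,426. Book value $32,513.
Year 10: $121,715 × 1/55 = $2,213. Book value $30,300.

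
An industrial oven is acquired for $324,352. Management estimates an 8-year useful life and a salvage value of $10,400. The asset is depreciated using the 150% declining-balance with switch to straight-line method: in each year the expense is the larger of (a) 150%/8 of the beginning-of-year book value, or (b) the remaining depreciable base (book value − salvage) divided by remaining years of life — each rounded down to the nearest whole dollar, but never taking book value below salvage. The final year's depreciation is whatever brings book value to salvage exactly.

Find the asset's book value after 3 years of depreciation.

Depreciable base = $324,352 − $10,400 = $313,952.
Year 1: DB = ⌊$324,352 × 150%/8⌋ = $60,816; SL = ⌊$313,952/8⌋ = $39,244 → take DB $60,816. Book value $263,536.
Year 2: DB = ⌊$263,536 × 150%/8⌋ = $49,413; SL = ⌊$253,136/7⌋ = $36,162 → take DB $49,413. Book value $214,123.
Year 3: DB = ⌊$214,123 × 150%/8⌋ = $40,148; SL = ⌊$203,723/6⌋ = $33,953 → take DB $40,148. Book value $173,975.

$173,975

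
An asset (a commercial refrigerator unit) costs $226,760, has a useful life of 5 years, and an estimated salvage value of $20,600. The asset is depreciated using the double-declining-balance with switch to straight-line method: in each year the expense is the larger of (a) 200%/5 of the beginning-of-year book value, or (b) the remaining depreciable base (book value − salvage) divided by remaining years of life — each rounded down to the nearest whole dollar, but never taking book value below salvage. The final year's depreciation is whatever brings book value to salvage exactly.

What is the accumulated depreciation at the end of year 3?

$177,779

Depreciable base = $226,760 − $20,600 = $206,160.
Year 1: DB = ⌊$226,760 × 200%/5⌋ = $90,704; SL = ⌊$206,160/5⌋ = $41,232 → take DB $90,704. Book value $136,056.
Year 2: DB = ⌊$136,056 × 200%/5⌋ = $54,422; SL = ⌊$115,456/4⌋ = $28,864 → take DB $54,422. Book value $81,634.
Year 3: DB = ⌊$81,634 × 200%/5⌋ = $32,653; SL = ⌊$61,034/3⌋ = $20,344 → take DB $32,653. Book value $48,981.
Accumulated through year 3 = $226,760 − $48,981 = $177,779.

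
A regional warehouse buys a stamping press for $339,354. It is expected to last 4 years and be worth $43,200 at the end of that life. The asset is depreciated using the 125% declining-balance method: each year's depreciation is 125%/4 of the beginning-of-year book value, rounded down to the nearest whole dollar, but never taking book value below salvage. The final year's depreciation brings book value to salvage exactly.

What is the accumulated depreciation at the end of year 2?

$178,956

Depreciable base = $339,354 − $43,200 = $296,154.
Year 1: ⌊$339,354 × 125%/4⌋ = $106,048. Book value $233,306.
Year 2: ⌊$233,306 × 125%/4⌋ = $72,908. Book value $160,398.
Accumulated through year 2 = $339,354 − $160,398 = $178,956.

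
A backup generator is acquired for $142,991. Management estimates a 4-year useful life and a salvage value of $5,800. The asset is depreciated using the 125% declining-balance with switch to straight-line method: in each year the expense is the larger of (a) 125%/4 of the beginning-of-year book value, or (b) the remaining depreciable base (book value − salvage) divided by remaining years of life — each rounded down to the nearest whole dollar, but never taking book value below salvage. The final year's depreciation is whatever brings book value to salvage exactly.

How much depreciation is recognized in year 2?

Depreciable base = $142,991 − $5,800 = $137,191.
Year 1: DB = ⌊$142,991 × 125%/4⌋ = $44,684; SL = ⌊$137,191/4⌋ = $34,297 → take DB $44,684. Book value $98,307.
Year 2: DB = ⌊$98,307 × 125%/4⌋ = $30,720; SL = ⌊$92,507/3⌋ = $30,835 → take SL $30,835. Book value $67,472.

$30,835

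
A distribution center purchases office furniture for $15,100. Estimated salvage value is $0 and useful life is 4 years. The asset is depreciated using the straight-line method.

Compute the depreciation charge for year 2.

$3,775

Depreciable base = $15,100 − $0 = $15,100.
Annual expense = $15,100 / 4 = $3,775.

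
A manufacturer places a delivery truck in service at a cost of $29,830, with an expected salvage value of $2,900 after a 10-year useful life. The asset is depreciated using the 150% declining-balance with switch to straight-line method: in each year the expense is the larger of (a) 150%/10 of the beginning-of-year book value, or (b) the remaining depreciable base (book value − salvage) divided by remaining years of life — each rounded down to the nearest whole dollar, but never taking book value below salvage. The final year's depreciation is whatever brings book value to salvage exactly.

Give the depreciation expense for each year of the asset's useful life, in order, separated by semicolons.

$4,474; $3,803; $3,232; $2,748; $2,335; $2,067; $2,067; $2,068; $2,068; $2,068

Depreciable base = $29,830 − $2,900 = $26,930.
Year 1: DB = ⌊$29,830 × 150%/10⌋ = $4,474; SL = ⌊$26,930/10⌋ = $2,693 → take DB $4,474. Book value $25,356.
Year 2: DB = ⌊$25,356 × 150%/10⌋ = $3,803; SL = ⌊$22,456/9⌋ = $2,495 → take DB $3,803. Book value $21,553.
Year 3: DB = ⌊$21,553 × 150%/10⌋ = $3,232; SL = ⌊$18,653/8⌋ = $2,331 → take DB $3,232. Book value $18,321.
Year 4: DB = ⌊$18,321 × 150%/10⌋ = $2,748; SL = ⌊$15,421/7⌋ = $2,203 → take DB $2,748. Book value $15,573.
Year 5: DB = ⌊$15,573 × 150%/10⌋ = $2,335; SL = ⌊$12,673/6⌋ = $2,112 → take DB $2,335. Book value $13,238.
Year 6: DB = ⌊$13,238 × 150%/10⌋ = $1,985; SL = ⌊$10,338/5⌋ = $2,067 → take SL $2,067. Book value $11,171.
Year 7: DB = ⌊$11,171 × 150%/10⌋ = $1,675; SL = ⌊$8,271/4⌋ = $2,067 → take SL $2,067. Book value $9,104.
Year 8: DB = ⌊$9,104 × 150%/10⌋ = $1,365; SL = ⌊$6,204/3⌋ = $2,068 → take SL $2,068. Book value $7,036.
Year 9: DB = ⌊$7,036 × 150%/10⌋ = $1,055; SL = ⌊$4,136/2⌋ = $2,068 → take SL $2,068. Book value $4,968.
Year 10 (final): $4,968 − $2,900 = $2,068. Book value $2,900.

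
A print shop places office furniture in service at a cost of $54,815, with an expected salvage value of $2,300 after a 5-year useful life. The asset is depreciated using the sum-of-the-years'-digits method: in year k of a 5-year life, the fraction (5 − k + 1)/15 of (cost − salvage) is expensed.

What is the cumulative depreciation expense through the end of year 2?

$31,509

Depreciable base = $54,815 − $2,300 = $52,515.
Sum of the years' digits = 5+4+3+2+1 = 15.
Year 1: $52,515 × 5/15 = $17,505. Book value $37,310.
Year 2: $52,515 × 4/15 = $14,004. Book value $23,306.
Accumulated through year 2 = $54,815 − $23,306 = $31,509.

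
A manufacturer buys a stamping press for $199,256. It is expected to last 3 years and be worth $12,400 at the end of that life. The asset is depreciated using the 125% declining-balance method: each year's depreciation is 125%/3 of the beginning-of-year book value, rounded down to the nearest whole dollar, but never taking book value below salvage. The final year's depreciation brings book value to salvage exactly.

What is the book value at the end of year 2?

$67,803

Depreciable base = $199,256 − $12,400 = $186,856.
Year 1: ⌊$199,256 × 125%/3⌋ = $83,023. Book value $116,233.
Year 2: ⌊$116,233 × 125%/3⌋ = $48,430. Book value $67,803.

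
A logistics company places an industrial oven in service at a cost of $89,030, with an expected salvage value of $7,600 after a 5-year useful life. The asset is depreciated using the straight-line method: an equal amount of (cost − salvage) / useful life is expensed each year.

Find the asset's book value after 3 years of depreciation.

$40,172

Depreciable base = $89,030 − $7,600 = $81,430.
Annual expense = $81,430 / 5 = $16,286.
End of year 1: book value $72,744.
End of year 2: book value $56,458.
End of year 3: book value $40,172.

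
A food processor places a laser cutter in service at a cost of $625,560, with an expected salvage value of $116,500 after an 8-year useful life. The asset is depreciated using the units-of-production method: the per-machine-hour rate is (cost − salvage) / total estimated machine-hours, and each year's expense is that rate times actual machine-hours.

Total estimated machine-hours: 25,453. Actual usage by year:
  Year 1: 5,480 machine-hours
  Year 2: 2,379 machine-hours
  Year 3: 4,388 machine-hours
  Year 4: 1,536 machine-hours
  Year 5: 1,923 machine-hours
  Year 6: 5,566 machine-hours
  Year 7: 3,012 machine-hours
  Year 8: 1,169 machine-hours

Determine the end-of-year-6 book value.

$200,120

Depreciable base = $625,560 − $116,500 = $509,060.
Rate = $509,060 / 25,453 machine-hours = $20 per machine-hour.
Year 1: 5,480 × $20 = $109,600. Book value $515,960.
Year 2: 2,379 × $20 = $47,580. Book value $468,380.
Year 3: 4,388 × $20 = $87,760. Book value $380,620.
Year 4: 1,536 × $20 = $30,720. Book value $349,900.
Year 5: 1,923 × $20 = $38,460. Book value $311,440.
Year 6: 5,566 × $20 = $111,320. Book value $200,120.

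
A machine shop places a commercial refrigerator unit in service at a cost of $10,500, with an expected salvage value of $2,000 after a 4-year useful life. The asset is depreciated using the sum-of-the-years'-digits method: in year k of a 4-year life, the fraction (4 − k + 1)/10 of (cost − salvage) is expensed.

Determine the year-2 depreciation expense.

$2,550

Depreciable base = $10,500 − $2,000 = $8,500.
Sum of the years' digits = 4+3+2+1 = 10.
Year 1: $8,500 × 4/10 = $3,400. Book value $7,100.
Year 2: $8,500 × 3/10 = $2,550. Book value $4,550.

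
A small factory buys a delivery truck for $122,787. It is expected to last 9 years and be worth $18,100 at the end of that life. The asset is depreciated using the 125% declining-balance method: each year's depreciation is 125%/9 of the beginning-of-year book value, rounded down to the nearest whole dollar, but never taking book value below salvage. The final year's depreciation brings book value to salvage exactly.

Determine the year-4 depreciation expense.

$10,889

Depreciable base = $122,787 − $18,100 = $104,687.
Year 1: ⌊$122,787 × 125%/9⌋ = $17,053. Book value $105,734.
Year 2: ⌊$105,734 × 125%/9⌋ = $14,685. Book value $91,049.
Year 3: ⌊$91,049 × 125%/9⌋ = $12,645. Book value $78,404.
Year 4: ⌊$78,404 × 125%/9⌋ = $10,889. Book value $67,515.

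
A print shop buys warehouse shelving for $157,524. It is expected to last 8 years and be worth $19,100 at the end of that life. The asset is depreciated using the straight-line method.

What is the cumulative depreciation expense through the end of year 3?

Depreciable base = $157,524 − $19,100 = $138,424.
Annual expense = $138,424 / 8 = $17,303.
End of year 1: book value $140,221.
End of year 2: book value $122,918.
End of year 3: book value $105,615.
Accumulated through year 3 = $157,524 − $105,615 = $51,909.

$51,909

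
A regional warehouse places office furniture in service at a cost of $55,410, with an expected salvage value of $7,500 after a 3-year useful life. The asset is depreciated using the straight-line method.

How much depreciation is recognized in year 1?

Depreciable base = $55,410 − $7,500 = $47,910.
Annual expense = $47,910 / 3 = $15,970.

$15,970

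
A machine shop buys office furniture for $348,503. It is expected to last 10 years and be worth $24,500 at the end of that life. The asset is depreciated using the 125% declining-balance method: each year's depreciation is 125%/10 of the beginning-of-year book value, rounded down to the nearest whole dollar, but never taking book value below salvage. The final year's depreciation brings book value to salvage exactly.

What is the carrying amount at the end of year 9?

$104,782

Depreciable base = $348,503 − $24,500 = $324,003.
Year 1: ⌊$348,503 × 125%/10⌋ = $43,562. Book value $304,941.
Year 2: ⌊$304,941 × 125%/10⌋ = $38,117. Book value $266,824.
Year 3: ⌊$266,824 × 125%/10⌋ = $33,353. Book value $233,471.
Year 4: ⌊$233,471 × 125%/10⌋ = $29,183. Book value $204,288.
Year 5: ⌊$204,288 × 125%/10⌋ = $25,536. Book value $178,752.
Year 6: ⌊$178,752 × 125%/10⌋ = $22,344. Book value $156,408.
Year 7: ⌊$156,408 × 125%/10⌋ = $19,551. Book value $136,857.
Year 8: ⌊$136,857 × 125%/10⌋ = $17,107. Book value $119,750.
Year 9: ⌊$119,750 × 125%/10⌋ = $14,968. Book value $104,782.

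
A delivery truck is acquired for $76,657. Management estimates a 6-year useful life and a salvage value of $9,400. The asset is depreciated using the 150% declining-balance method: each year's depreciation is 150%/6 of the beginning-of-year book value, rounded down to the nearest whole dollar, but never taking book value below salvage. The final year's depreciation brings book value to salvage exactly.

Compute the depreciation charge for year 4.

$8,085

Depreciable base = $76,657 − $9,400 = $67,257.
Year 1: ⌊$76,657 × 150%/6⌋ = $19,164. Book value $57,493.
Year 2: ⌊$57,493 × 150%/6⌋ = $14,373. Book value $43,120.
Year 3: ⌊$43,120 × 150%/6⌋ = $10,780. Book value $32,340.
Year 4: ⌊$32,340 × 150%/6⌋ = $8,085. Book value $24,255.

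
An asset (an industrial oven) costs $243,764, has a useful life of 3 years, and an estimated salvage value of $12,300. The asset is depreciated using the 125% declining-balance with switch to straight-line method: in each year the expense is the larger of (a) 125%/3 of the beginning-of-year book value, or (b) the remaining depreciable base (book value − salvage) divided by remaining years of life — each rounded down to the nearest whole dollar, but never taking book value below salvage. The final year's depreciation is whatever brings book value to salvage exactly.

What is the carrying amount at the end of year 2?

$77,248

Depreciable base = $243,764 − $12,300 = $231,464.
Year 1: DB = ⌊$243,764 × 125%/3⌋ = $101,568; SL = ⌊$231,464/3⌋ = $77,154 → take DB $101,568. Book value $142,196.
Year 2: DB = ⌊$142,196 × 125%/3⌋ = $59,248; SL = ⌊$129,896/2⌋ = $64,948 → take SL $64,948. Book value $77,248.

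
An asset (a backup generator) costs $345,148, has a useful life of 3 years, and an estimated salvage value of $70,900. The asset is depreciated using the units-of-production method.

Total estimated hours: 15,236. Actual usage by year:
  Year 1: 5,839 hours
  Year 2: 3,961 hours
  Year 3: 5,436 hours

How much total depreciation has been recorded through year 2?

Depreciable base = $345,148 − $70,900 = $274,248.
Rate = $274,248 / 15,236 hours = $18 per hour.
Year 1: 5,839 × $18 = $105,102. Book value $240,046.
Year 2: 3,961 × $18 = $71,298. Book value $168,748.
Accumulated through year 2 = $345,148 − $168,748 = $176,400.

$176,400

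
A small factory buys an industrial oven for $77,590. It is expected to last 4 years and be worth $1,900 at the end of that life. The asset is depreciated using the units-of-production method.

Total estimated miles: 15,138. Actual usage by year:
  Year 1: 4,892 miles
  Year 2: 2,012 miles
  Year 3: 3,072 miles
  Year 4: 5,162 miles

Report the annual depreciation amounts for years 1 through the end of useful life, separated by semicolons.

$24,460; $10,060; $15,360; $25,810

Depreciable base = $77,590 − $1,900 = $75,690.
Rate = $75,690 / 15,138 miles = $5 per mile.
Year 1: 4,892 × $5 = $24,460. Book value $53,130.
Year 2: 2,012 × $5 = $10,060. Book value $43,070.
Year 3: 3,072 × $5 = $15,360. Book value $27,710.
Year 4: 5,162 × $5 = $25,810. Book value $1,900.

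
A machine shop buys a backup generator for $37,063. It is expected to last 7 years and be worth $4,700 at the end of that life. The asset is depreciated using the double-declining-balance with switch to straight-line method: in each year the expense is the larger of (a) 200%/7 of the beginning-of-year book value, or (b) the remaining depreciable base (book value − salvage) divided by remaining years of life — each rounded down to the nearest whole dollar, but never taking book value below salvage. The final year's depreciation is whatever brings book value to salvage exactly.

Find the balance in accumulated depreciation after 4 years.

$27,414

Depreciable base = $37,063 − $4,700 = $32,363.
Year 1: DB = ⌊$37,063 × 200%/7⌋ = $10,589; SL = ⌊$32,363/7⌋ = $4,623 → take DB $10,589. Book value $26,474.
Year 2: DB = ⌊$26,474 × 200%/7⌋ = $7,564; SL = ⌊$21,774/6⌋ = $3,629 → take DB $7,564. Book value $18,910.
Year 3: DB = ⌊$18,910 × 200%/7⌋ = $5,402; SL = ⌊$14,210/5⌋ = $2,842 → take DB $5,402. Book value $13,508.
Year 4: DB = ⌊$13,508 × 200%/7⌋ = $3,859; SL = ⌊$8,808/4⌋ = $2,202 → take DB $3,859. Book value $9,649.
Accumulated through year 4 = $37,063 − $9,649 = $27,414.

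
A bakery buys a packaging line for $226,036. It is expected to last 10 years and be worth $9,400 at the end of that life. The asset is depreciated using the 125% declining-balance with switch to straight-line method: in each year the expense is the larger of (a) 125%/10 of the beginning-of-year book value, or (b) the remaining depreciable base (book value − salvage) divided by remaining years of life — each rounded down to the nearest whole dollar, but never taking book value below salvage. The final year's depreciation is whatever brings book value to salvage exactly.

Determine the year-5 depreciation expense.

$20,289

Depreciable base = $226,036 − $9,400 = $216,636.
Year 1: DB = ⌊$226,036 × 125%/10⌋ = $28,254; SL = ⌊$216,636/10⌋ = $21,663 → take DB $28,254. Book value $197,782.
Year 2: DB = ⌊$197,782 × 125%/10⌋ = $24,722; SL = ⌊$188,382/9⌋ = $20,931 → take DB $24,722. Book value $173,060.
Year 3: DB = ⌊$173,060 × 125%/10⌋ = $21,632; SL = ⌊$163,660/8⌋ = $20,457 → take DB $21,632. Book value $151,428.
Year 4: DB = ⌊$151,428 × 125%/10⌋ = $18,928; SL = ⌊$142,028/7⌋ = $20,289 → take SL $20,289. Book value $131,139.
Year 5: DB = ⌊$131,139 × 125%/10⌋ = $16,392; SL = ⌊$121,739/6⌋ = $20,289 → take SL $20,289. Book value $110,850.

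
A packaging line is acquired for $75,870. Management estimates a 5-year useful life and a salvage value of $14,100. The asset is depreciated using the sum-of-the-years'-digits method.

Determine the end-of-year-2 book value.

Depreciable base = $75,870 − $14,100 = $61,770.
Sum of the years' digits = 5+4+3+2+1 = 15.
Year 1: $61,770 × 5/15 = $20,590. Book value $55,280.
Year 2: $61,770 × 4/15 = $16,472. Book value $38,808.

$38,808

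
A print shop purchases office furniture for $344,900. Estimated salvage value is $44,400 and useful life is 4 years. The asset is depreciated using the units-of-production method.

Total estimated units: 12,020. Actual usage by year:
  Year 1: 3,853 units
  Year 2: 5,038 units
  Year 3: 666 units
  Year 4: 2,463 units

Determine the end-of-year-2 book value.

Depreciable base = $344,900 − $44,400 = $300,500.
Rate = $300,500 / 12,020 units = $25 per unit.
Year 1: 3,853 × $25 = $96,325. Book value $248,575.
Year 2: 5,038 × $25 = $125,950. Book value $122,625.

$122,625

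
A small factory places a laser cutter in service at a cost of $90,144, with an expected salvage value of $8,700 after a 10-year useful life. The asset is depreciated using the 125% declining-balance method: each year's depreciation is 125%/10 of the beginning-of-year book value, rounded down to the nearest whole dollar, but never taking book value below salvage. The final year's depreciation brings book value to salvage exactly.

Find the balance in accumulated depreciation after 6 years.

Depreciable base = $90,144 − $8,700 = $81,444.
Year 1: ⌊$90,144 × 125%/10⌋ = $11,268. Book value $78,876.
Year 2: ⌊$78,876 × 125%/10⌋ = $9,859. Book value $69,017.
Year 3: ⌊$69,017 × 125%/10⌋ = $8,627. Book value $60,390.
Year 4: ⌊$60,390 × 125%/10⌋ = $7,548. Book value $52,842.
Year 5: ⌊$52,842 × 125%/10⌋ = $6,605. Book value $46,237.
Year 6: ⌊$46,237 × 125%/10⌋ = $5,779. Book value $40,458.
Accumulated through year 6 = $90,144 − $40,458 = $49,686.

$49,686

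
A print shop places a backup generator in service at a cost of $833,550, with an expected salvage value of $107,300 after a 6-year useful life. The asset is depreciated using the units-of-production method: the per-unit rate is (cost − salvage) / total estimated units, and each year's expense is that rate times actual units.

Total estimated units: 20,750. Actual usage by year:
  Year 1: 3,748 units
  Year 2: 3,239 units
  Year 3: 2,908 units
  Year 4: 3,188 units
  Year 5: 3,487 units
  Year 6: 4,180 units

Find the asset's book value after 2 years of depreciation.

$589,005

Depreciable base = $833,550 − $107,300 = $726,250.
Rate = $726,250 / 20,750 units = $35 per unit.
Year 1: 3,748 × $35 = $131,180. Book value $702,370.
Year 2: 3,239 × $35 = $113,365. Book value $589,005.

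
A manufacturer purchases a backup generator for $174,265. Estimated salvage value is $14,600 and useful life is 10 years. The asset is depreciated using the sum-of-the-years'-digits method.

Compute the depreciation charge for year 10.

Depreciable base = $174,265 − $14,600 = $159,665.
Sum of the years' digits = 10+9+8+7+6+5+4+3+2+1 = 55.
Year 1: $159,665 × 10/55 = $29,030. Book value $145,235.
Year 2: $159,665 × 9/55 = $26,127. Book value $119,108.
Year 3: $159,665 × 8/55 = $23,224. Book value $95,884.
Year 4: $159,665 × 7/55 = $20,321. Book value $75,563.
Year 5: $159,665 × 6/55 = $17,418. Book value $58,145.
Year 6: $159,665 × 5/55 = $14,515. Book value $43,630.
Year 7: $159,665 × 4/55 = $11,612. Book value $32,018.
Year 8: $159,665 × 3/55 = $8,709. Book value $23,309.
Year 9: $159,665 × 2/55 = $5,806. Book value $17,503.
Year 10: $159,665 × 1/55 = $2,903. Book value $14,600.

$2,903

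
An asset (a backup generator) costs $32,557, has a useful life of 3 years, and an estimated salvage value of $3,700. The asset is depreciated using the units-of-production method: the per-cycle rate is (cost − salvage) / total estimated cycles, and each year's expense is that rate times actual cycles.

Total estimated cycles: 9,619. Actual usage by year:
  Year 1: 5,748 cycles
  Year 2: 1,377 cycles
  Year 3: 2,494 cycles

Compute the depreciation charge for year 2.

Depreciable base = $32,557 − $3,700 = $28,857.
Rate = $28,857 / 9,619 cycles = $3 per cycle.
Year 1: 5,748 × $3 = $17,244. Book value $15,313.
Year 2: 1,377 × $3 = $4,131. Book value $11,182.

$4,131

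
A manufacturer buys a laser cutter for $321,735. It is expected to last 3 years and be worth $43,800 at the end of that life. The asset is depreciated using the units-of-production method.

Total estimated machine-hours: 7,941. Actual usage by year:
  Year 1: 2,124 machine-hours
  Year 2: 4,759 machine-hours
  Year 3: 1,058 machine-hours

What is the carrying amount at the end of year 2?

Depreciable base = $321,735 − $43,800 = $277,935.
Rate = $277,935 / 7,941 machine-hours = $35 per machine-hour.
Year 1: 2,124 × $35 = $74,340. Book value $247,395.
Year 2: 4,759 × $35 = $166,565. Book value $80,830.

$80,830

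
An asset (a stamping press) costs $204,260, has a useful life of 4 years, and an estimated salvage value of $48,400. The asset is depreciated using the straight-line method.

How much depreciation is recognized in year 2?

$38,965

Depreciable base = $204,260 − $48,400 = $155,860.
Annual expense = $155,860 / 4 = $38,965.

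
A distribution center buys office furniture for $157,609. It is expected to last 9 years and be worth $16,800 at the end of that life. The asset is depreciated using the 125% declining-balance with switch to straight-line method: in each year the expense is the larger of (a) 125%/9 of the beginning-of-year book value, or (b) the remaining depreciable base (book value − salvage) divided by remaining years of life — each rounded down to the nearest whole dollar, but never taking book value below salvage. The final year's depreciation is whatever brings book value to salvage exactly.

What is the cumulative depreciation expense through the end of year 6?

Depreciable base = $157,609 − $16,800 = $140,809.
Year 1: DB = ⌊$157,609 × 125%/9⌋ = $21,890; SL = ⌊$140,809/9⌋ = $15,645 → take DB $21,890. Book value $135,719.
Year 2: DB = ⌊$135,719 × 125%/9⌋ = $18,849; SL = ⌊$118,919/8⌋ = $14,864 → take DB $18,849. Book value $116,870.
Year 3: DB = ⌊$116,870 × 125%/9⌋ = $16,231; SL = ⌊$100,070/7⌋ = $14,295 → take DB $16,231. Book value $100,639.
Year 4: DB = ⌊$100,639 × 125%/9⌋ = $13,977; SL = ⌊$83,839/6⌋ = $13,973 → take DB $13,977. Book value $86,662.
Year 5: DB = ⌊$86,662 × 125%/9⌋ = $12,036; SL = ⌊$69,862/5⌋ = $13,972 → take SL $13,972. Book value $72,690.
Year 6: DB = ⌊$72,690 × 125%/9⌋ = $10,095; SL = ⌊$55,890/4⌋ = $13,972 → take SL $13,972. Book value $58,718.
Accumulated through year 6 = $157,609 − $58,718 = $98,891.

$98,891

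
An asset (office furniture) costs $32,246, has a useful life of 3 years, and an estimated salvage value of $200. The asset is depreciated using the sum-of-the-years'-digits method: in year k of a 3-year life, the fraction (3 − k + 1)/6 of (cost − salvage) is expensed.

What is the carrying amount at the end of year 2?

Depreciable base = $32,246 − $200 = $32,046.
Sum of the years' digits = 3+2+1 = 6.
Year 1: $32,046 × 3/6 = $16,023. Book value $16,223.
Year 2: $32,046 × 2/6 = $10,682. Book value $5,541.

$5,541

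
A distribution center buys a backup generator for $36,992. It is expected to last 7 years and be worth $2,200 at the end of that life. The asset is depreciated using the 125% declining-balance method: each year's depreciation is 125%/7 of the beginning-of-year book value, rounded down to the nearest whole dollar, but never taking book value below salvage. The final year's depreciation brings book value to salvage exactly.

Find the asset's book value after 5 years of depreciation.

Depreciable base = $36,992 − $2,200 = $34,792.
Year 1: ⌊$36,992 × 125%/7⌋ = $6,605. Book value $30,387.
Year 2: ⌊$30,387 × 125%/7⌋ = $5,426. Book value $24,961.
Year 3: ⌊$24,961 × 125%/7⌋ = $4,457. Book value $20,504.
Year 4: ⌊$20,504 × 125%/7⌋ = $3,661. Book value $16,843.
Year 5: ⌊$16,843 × 125%/7⌋ = $3,007. Book value $13,836.

$13,836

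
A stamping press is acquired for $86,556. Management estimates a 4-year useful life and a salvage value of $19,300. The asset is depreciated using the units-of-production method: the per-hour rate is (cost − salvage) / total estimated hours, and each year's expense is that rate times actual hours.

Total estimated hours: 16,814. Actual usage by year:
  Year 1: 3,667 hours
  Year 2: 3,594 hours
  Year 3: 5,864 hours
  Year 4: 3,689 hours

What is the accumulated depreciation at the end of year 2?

$29,044

Depreciable base = $86,556 − $19,300 = $67,256.
Rate = $67,256 / 16,814 hours = $4 per hour.
Year 1: 3,667 × $4 = $14,668. Book value $71,888.
Year 2: 3,594 × $4 = $14,376. Book value $57,512.
Accumulated through year 2 = $86,556 − $57,512 = $29,044.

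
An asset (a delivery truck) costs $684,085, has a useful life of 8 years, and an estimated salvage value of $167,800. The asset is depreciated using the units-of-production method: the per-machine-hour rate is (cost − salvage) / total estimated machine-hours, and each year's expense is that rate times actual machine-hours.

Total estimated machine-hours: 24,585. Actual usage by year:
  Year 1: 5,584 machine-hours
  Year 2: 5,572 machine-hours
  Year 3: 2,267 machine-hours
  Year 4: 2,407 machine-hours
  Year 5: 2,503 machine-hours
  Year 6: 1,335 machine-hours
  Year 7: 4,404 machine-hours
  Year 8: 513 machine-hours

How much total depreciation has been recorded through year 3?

Depreciable base = $684,085 − $167,800 = $516,285.
Rate = $516,285 / 24,585 machine-hours = $21 per machine-hour.
Year 1: 5,584 × $21 = $117,264. Book value $566,821.
Year 2: 5,572 × $21 = $117,012. Book value $449,809.
Year 3: 2,267 × $21 = $47,607. Book value $402,202.
Accumulated through year 3 = $684,085 − $402,202 = $281,883.

$281,883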